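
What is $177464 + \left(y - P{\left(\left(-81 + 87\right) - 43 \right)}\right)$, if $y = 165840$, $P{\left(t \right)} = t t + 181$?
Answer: $341754$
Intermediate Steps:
$P{\left(t \right)} = 181 + t^{2}$ ($P{\left(t \right)} = t^{2} + 181 = 181 + t^{2}$)
$177464 + \left(y - P{\left(\left(-81 + 87\right) - 43 \right)}\right) = 177464 + \left(165840 - \left(181 + \left(\left(-81 + 87\right) - 43\right)^{2}\right)\right) = 177464 + \left(165840 - \left(181 + \left(6 - 43\right)^{2}\right)\right) = 177464 + \left(165840 - \left(181 + \left(-37\right)^{2}\right)\right) = 177464 + \left(165840 - \left(181 + 1369\right)\right) = 177464 + \left(165840 - 1550\right) = 177464 + 164290 = 341754$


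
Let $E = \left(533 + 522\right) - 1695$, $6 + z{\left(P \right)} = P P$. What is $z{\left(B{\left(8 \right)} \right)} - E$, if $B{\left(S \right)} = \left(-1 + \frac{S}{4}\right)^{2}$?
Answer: $635$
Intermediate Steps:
$B{\left(S \right)} = \left(-1 + \frac{S}{4}\right)^{2}$ ($B{\left(S \right)} = \left(-1 + S \frac{1}{4}\right)^{2} = \left(-1 + \frac{S}{4}\right)^{2}$)
$z{\left(P \right)} = -6 + P^{2}$ ($z{\left(P \right)} = -6 + P P = -6 + P^{2}$)
$E = -640$ ($E = 1055 - 1695 = -640$)
$z{\left(B{\left(8 \right)} \right)} - E = \left(-6 + \left(\frac{\left(-4 + 8\right)^{2}}{16}\right)^{2}\right) - -640 = \left(-6 + \left(\frac{4^{2}}{16}\right)^{2}\right) + 640 = \left(-6 + \left(\frac{1}{16} \cdot 16\right)^{2}\right) + 640 = \left(-6 + 1^{2}\right) + 640 = \left(-6 + 1\right) + 640 = -5 + 640 = 635$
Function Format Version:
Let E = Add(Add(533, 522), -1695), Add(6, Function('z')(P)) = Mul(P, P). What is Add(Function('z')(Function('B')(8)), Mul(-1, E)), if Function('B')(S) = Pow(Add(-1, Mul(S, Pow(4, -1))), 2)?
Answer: 635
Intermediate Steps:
Function('B')(S) = Pow(Add(-1, Mul(Rational(1, 4), S)), 2) (Function('B')(S) = Pow(Add(-1, Mul(S, Rational(1, 4))), 2) = Pow(Add(-1, Mul(Rational(1, 4), S)), 2))
Function('z')(P) = Add(-6, Pow(P, 2)) (Function('z')(P) = Add(-6, Mul(P, P)) = Add(-6, Pow(P, 2)))
E = -640 (E = Add(1055, -1695) = -640)
Add(Function('z')(Function('B')(8)), Mul(-1, E)) = Add(Add(-6, Pow(Mul(Rational(1, 16), Pow(Add(-4, 8), 2)), 2)), Mul(-1, -640)) = Add(Add(-6, Pow(Mul(Rational(1, 16), Pow(4, 2)), 2)), 640) = Add(Add(-6, Pow(Mul(Rational(1, 16), 16), 2)), 640) = Add(Add(-6, Pow(1, 2)), 640) = Add(Add(-6, 1), 640) = Add(-5, 640) = 635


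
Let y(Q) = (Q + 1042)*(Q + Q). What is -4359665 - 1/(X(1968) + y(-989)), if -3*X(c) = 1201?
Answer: -1376359319492/315703 ≈ -4.3597e+6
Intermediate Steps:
y(Q) = 2*Q*(1042 + Q) (y(Q) = (1042 + Q)*(2*Q) = 2*Q*(1042 + Q))
X(c) = -1201/3 (X(c) = -⅓*1201 = -1201/3)
-4359665 - 1/(X(1968) + y(-989)) = -4359665 - 1/(-1201/3 + 2*(-989)*(1042 - 989)) = -4359665 - 1/(-1201/3 + 2*(-989)*53) = -4359665 - 1/(-1201/3 - 104834) = -4359665 - 1/(-315703/3) = -4359665 - 1*(-3/315703) = -4359665 + 3/315703 = -1376359319492/315703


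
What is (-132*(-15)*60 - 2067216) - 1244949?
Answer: -3193365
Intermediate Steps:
(-132*(-15)*60 - 2067216) - 1244949 = (1980*60 - 2067216) - 1244949 = (118800 - 2067216) - 1244949 = -1948416 - 1244949 = -3193365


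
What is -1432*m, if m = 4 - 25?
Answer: 30072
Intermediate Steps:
m = -21
-1432*m = -1432*(-21) = 30072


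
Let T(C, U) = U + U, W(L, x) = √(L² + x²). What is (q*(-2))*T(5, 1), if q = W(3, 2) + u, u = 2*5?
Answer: -40 - 4*√13 ≈ -54.422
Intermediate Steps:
T(C, U) = 2*U
u = 10
q = 10 + √13 (q = √(3² + 2²) + 10 = √(9 + 4) + 10 = √13 + 10 = 10 + √13 ≈ 13.606)
(q*(-2))*T(5, 1) = ((10 + √13)*(-2))*(2*1) = (-20 - 2*√13)*2 = -40 - 4*√13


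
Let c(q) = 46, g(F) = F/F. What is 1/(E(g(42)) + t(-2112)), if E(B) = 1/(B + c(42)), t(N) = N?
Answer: -47/99263 ≈ -0.00047349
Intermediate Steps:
g(F) = 1
E(B) = 1/(46 + B) (E(B) = 1/(B + 46) = 1/(46 + B))
1/(E(g(42)) + t(-2112)) = 1/(1/(46 + 1) - 2112) = 1/(1/47 - 2112) = 1/(-99263/47) = -47/99263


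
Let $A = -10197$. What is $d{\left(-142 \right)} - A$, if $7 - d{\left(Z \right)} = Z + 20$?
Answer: $10326$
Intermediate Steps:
$d{\left(Z \right)} = -13 - Z$ ($d{\left(Z \right)} = 7 - \left(Z + 20\right) = 7 - \left(20 + Z\right) = -13 - Z$)
$d{\left(-142 \right)} - A = \left(-13 - -142\right) - -10197 = \left(-13 + 142\right) + 10197 = 129 + 10197 = 10326$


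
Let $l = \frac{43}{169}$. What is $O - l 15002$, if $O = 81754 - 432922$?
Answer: $- \frac{4614806}{13} \approx -3.5499 \cdot 10^{5}$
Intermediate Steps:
$l = \frac{43}{169}$ ($l = 43 \cdot \frac{1}{169} = \frac{43}{169} \approx 0.25444$)
$O = -351168$ ($O = 81754 - 432922 = -351168$)
$O - l 15002 = -351168 - \frac{43}{169} \cdot 15002 = -351168 - \frac{49622}{13} = - \frac{4614806}{13}$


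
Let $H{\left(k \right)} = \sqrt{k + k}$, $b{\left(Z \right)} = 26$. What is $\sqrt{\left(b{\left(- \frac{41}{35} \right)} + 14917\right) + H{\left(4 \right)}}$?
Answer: $\sqrt{14943 + 2 \sqrt{2}} \approx 122.25$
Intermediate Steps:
$H{\left(k \right)} = \sqrt{2} \sqrt{k}$ ($H{\left(k \right)} = \sqrt{2 k} = \sqrt{2} \sqrt{k}$)
$\sqrt{\left(b{\left(- \frac{41}{35} \right)} + 14917\right) + H{\left(4 \right)}} = \sqrt{\left(26 + 14917\right) + \sqrt{2} \sqrt{4}} = \sqrt{14943 + \sqrt{2} \cdot 2} = \sqrt{14943 + 2 \sqrt{2}}$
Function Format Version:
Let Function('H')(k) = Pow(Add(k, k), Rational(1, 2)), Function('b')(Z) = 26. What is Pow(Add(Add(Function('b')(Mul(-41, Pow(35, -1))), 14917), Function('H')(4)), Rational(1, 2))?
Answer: Pow(Add(14943, Mul(2, Pow(2, Rational(1, 2)))), Rational(1, 2)) ≈ 122.25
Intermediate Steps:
Function('H')(k) = Mul(Pow(2, Rational(1, 2)), Pow(k, Rational(1, 2))) (Function('H')(k) = Pow(Mul(2, k), Rational(1, 2)) = Mul(Pow(2, Rational(1, 2)), Pow(k, Rational(1, 2))))
Pow(Add(Add(Function('b')(Mul(-41, Pow(35, -1))), 14917), Function('H')(4)), Rational(1, 2)) = Pow(Add(Add(26, 14917), Mul(Pow(2, Rational(1, 2)), Pow(4, Rational(1, 2)))), Rational(1, 2)) = Pow(Add(14943, Mul(Pow(2, Rational(1, 2)), 2)), Rational(1, 2)) = Pow(Add(14943, Mul(2, Pow(2, Rational(1, 2)))), Rational(1, 2))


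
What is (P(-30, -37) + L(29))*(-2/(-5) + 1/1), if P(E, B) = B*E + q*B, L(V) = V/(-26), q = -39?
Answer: 464443/130 ≈ 3572.6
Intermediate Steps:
L(V) = -V/26 (L(V) = V*(-1/26) = -V/26)
P(E, B) = -39*B + B*E (P(E, B) = B*E - 39*B = -39*B + B*E)
(P(-30, -37) + L(29))*(-2/(-5) + 1/1) = (-37*(-39 - 30) - 1/26*29)*(-2/(-5) + 1/1) = (-37*(-69) - 29/26)*(-2*(-⅕) + 1*1) = (2553 - 29/26)*(⅖ + 1) = (66349/26)*(7/5) = 464443/130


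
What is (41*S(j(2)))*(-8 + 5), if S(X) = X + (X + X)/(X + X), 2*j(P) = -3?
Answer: 123/2 ≈ 61.500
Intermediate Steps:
j(P) = -3/2 (j(P) = (½)*(-3) = -3/2)
S(X) = 1 + X (S(X) = X + (2*X)/((2*X)) = X + (2*X)*(1/(2*X)) = X + 1 = 1 + X)
(41*S(j(2)))*(-8 + 5) = (41*(1 - 3/2))*(-8 + 5) = (41*(-½))*(-3) = -41/2*(-3) = 123/2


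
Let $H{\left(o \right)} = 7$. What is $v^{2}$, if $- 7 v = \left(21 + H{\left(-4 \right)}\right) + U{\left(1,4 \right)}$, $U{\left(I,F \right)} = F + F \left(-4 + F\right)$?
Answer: $\frac{1024}{49} \approx 20.898$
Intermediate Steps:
$v = - \frac{32}{7}$ ($v = - \frac{\left(21 + 7\right) + 4 \left(-3 + 4\right)}{7} = - \frac{28 + 4 \cdot 1}{7} = - \frac{28 + 4}{7} = \left(- \frac{1}{7}\right) 32 = - \frac{32}{7} \approx -4.5714$)
$v^{2} = \left(- \frac{32}{7}\right)^{2} = \frac{1024}{49}$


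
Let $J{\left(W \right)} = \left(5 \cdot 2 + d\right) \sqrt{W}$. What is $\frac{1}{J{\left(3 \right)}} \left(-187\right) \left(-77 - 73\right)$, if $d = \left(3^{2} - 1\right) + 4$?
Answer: $425 \sqrt{3} \approx 736.12$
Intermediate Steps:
$d = 12$ ($d = \left(9 - 1\right) + 4 = 8 + 4 = 12$)
$J{\left(W \right)} = 22 \sqrt{W}$ ($J{\left(W \right)} = \left(5 \cdot 2 + 12\right) \sqrt{W} = \left(10 + 12\right) \sqrt{W} = 22 \sqrt{W}$)
$\frac{1}{J{\left(3 \right)}} \left(-187\right) \left(-77 - 73\right) = \frac{1}{22 \sqrt{3}} \left(-187\right) \left(-77 - 73\right) = \frac{\sqrt{3}}{66} \left(-187\right) \left(-77 - 73\right) = - \frac{17 \sqrt{3}}{6} \left(-150\right) = 425 \sqrt{3}$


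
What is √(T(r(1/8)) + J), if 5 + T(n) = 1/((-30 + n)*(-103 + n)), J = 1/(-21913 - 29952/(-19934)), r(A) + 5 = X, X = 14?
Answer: I*√929174526876259712027490/431105600730 ≈ 2.236*I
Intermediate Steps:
r(A) = 9 (r(A) = -5 + 14 = 9)
J = -9967/218391895 (J = 1/(-21913 - 29952*(-1/19934)) = 1/(-21913 + 14976/9967) = 1/(-218391895/9967) = -9967/218391895 ≈ -4.5638e-5)
T(n) = -5 + 1/((-103 + n)*(-30 + n)) (T(n) = -5 + 1/((-30 + n)*(-103 + n)) = -5 + 1/((-103 + n)*(-30 + n)))
√(T(r(1/8)) + J) = √((-15449 - 5*9² + 665*9)/(3090 + 9² - 133*9) - 9967/218391895) = √((-15449 - 5*81 + 5985)/(3090 + 81 - 1197) - 9967/218391895) = √((-15449 - 405 + 5985)/1974 - 9967/218391895) = √((1/1974)*(-9869) - 9967/218391895) = √(-9869/1974 - 9967/218391895) = √(-2155329286613/431105600730) = I*√929174526876259712027490/431105600730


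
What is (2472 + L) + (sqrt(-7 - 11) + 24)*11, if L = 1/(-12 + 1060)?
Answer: 2867329/1048 + 33*I*sqrt(2) ≈ 2736.0 + 46.669*I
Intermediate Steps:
L = 1/1048 ≈ 0.00095420
(2472 + L) + (sqrt(-7 - 11) + 24)*11 = (2472 + 1/1048) + (sqrt(-7 - 11) + 24)*11 = 2590657/1048 + (sqrt(-18) + 24)*11 = 2590657/1048 + (3*I*sqrt(2) + 24)*11 = 2590657/1048 + (24 + 3*I*sqrt(2))*11 = 2590657/1048 + (264 + 33*I*sqrt(2)) = 2867329/1048 + 33*I*sqrt(2)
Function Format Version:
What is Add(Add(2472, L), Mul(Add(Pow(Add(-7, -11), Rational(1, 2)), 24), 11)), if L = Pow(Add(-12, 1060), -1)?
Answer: Add(Rational(2867329, 1048), Mul(33, I, Pow(2, Rational(1, 2)))) ≈ Add(2736.0, Mul(46.669, I))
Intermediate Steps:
L = Rational(1, 1048) (L = Pow(1048, -1) = Rational(1, 1048) ≈ 0.00095420)
Add(Add(2472, L), Mul(Add(Pow(Add(-7, -11), Rational(1, 2)), 24), 11)) = Add(Add(2472, Rational(1, 1048)), Mul(Add(Pow(Add(-7, -11), Rational(1, 2)), 24), 11)) = Add(Rational(2590657, 1048), Mul(Add(Pow(-18, Rational(1, 2)), 24), 11)) = Add(Rational(2590657, 1048), Mul(Add(Mul(3, I, Pow(2, Rational(1, 2))), 24), 11)) = Add(Rational(2590657, 1048), Mul(Add(24, Mul(3, I, Pow(2, Rational(1, 2)))), 11)) = Add(Rational(2590657, 1048), Add(264, Mul(33, I, Pow(2, Rational(1, 2))))) = Add(Rational(2867329, 1048), Mul(33, I, Pow(2, Rational(1, 2))))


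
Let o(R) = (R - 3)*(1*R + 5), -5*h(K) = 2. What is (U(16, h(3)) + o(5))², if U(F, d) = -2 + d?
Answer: 7744/25 ≈ 309.76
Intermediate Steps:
h(K) = -⅖ (h(K) = -⅕*2 = -⅖)
o(R) = (-3 + R)*(5 + R) (o(R) = (-3 + R)*(R + 5) = (-3 + R)*(5 + R))
(U(16, h(3)) + o(5))² = ((-2 - ⅖) + (-15 + 5² + 2*5))² = (-12/5 + (-15 + 25 + 10))² = (-12/5 + 20)² = (88/5)² = 7744/25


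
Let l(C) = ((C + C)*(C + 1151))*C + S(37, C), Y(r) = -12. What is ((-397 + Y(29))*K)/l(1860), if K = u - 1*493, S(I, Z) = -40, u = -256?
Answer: 306341/20833711160 ≈ 1.4704e-5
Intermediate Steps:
K = -749 (K = -256 - 1*493 = -256 - 493 = -749)
l(C) = -40 + 2*C²*(1151 + C) (l(C) = ((C + C)*(C + 1151))*C - 40 = ((2*C)*(1151 + C))*C - 40 = (2*C*(1151 + C))*C - 40 = 2*C²*(1151 + C) - 40 = -40 + 2*C²*(1151 + C))
((-397 + Y(29))*K)/l(1860) = ((-397 - 12)*(-749))/(-40 + 2*1860³ + 2302*1860²) = (-409*(-749))/(-40 + 2*6434856000 + 2302*3459600) = 306341/(-40 + 12869712000 + 7963999200) = 306341/20833711160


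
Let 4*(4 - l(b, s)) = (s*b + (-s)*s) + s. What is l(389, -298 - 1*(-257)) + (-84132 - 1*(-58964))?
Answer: -82985/4 ≈ -20746.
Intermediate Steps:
l(b, s) = 4 - s/4 + s²/4 - b*s/4 (l(b, s) = 4 - ((s*b + (-s)*s) + s)/4 = 4 - ((b*s - s²) + s)/4 = 4 - ((-s² + b*s) + s)/4 = 4 - (s - s² + b*s)/4 = 4 + (-s/4 + s²/4 - b*s/4) = 4 - s/4 + s²/4 - b*s/4)
l(389, -298 - 1*(-257)) + (-84132 - 1*(-58964)) = (4 - (-298 - 1*(-257))/4 + (-298 - 1*(-257))²/4 - ¼*389*(-298 - 1*(-257))) + (-84132 - 1*(-58964)) = (4 - (-298 + 257)/4 + (-298 + 257)²/4 - ¼*389*(-298 + 257)) + (-84132 + 58964) = (4 - ¼*(-41) + (¼)*(-41)² - ¼*389*(-41)) - 25168 = (4 + 41/4 + (¼)*1681 + 15949/4) - 25168 = (4 + 41/4 + 1681/4 + 15949/4) - 25168 = 17687/4 - 25168 = -82985/4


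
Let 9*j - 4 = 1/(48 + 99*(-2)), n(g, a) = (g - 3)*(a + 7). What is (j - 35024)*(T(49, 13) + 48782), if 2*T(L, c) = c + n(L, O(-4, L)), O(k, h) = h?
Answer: -4735414215553/2700 ≈ -1.7539e+9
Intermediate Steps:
n(g, a) = (-3 + g)*(7 + a)
T(L, c) = -21/2 + c/2 + L²/2 + 2*L (T(L, c) = (c + (-21 - 3*L + 7*L + L*L))/2 = (c + (-21 - 3*L + 7*L + L²))/2 = (c + (-21 + L² + 4*L))/2 = (-21 + c + L² + 4*L)/2 = -21/2 + c/2 + L²/2 + 2*L)
j = 599/1350 (j = 4/9 + 1/(9*(48 + 99*(-2))) = 4/9 + 1/(9*(48 - 198)) = 4/9 + (⅑)/(-150) = 4/9 + (⅑)*(-1/150) = 4/9 - 1/1350 = 599/1350 ≈ 0.44370)
(j - 35024)*(T(49, 13) + 48782) = (599/1350 - 35024)*((-21/2 + (½)*13 + (½)*49² + 2*49) + 48782) = -47281801*((-21/2 + 13/2 + (½)*2401 + 98) + 48782)/1350 = -47281801*((-21/2 + 13/2 + 2401/2 + 98) + 48782)/1350 = -47281801*(2589/2 + 48782)/1350 = -47281801/1350*100153/2 = -4735414215553/2700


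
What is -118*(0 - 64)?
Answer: 7552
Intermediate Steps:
-118*(0 - 64) = -118*(-64) = 7552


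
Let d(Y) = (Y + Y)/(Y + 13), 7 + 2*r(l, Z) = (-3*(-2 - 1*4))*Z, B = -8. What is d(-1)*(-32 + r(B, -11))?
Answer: 269/12 ≈ 22.417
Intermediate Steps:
r(l, Z) = -7/2 + 9*Z (r(l, Z) = -7/2 + ((-3*(-2 - 1*4))*Z)/2 = -7/2 + ((-3*(-2 - 4))*Z)/2 = -7/2 + ((-3*(-6))*Z)/2 = -7/2 + (18*Z)/2 = -7/2 + 9*Z)
d(Y) = 2*Y/(13 + Y) (d(Y) = (2*Y)/(13 + Y) = 2*Y/(13 + Y))
d(-1)*(-32 + r(B, -11)) = (2*(-1)/(13 - 1))*(-32 + (-7/2 + 9*(-11))) = (2*(-1)/12)*(-32 + (-7/2 - 99)) = (2*(-1)*(1/12))*(-32 - 205/2) = -1/6*(-269/2) = 269/12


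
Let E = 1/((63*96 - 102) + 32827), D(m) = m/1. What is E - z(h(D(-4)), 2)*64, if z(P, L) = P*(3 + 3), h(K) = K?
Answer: 59555329/38773 ≈ 1536.0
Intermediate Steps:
D(m) = m (D(m) = m*1 = m)
E = 1/38773 (E = 1/((6048 - 102) + 32827) = 1/(5946 + 32827) = 1/38773 ≈ 2.5791e-5)
z(P, L) = 6*P (z(P, L) = P*6 = 6*P)
E - z(h(D(-4)), 2)*64 = 1/38773 - 6*(-4)*64 = 1/38773 - (-24)*64 = 1/38773 - 1*(-1536) = 1/38773 + 1536 = 59555329/38773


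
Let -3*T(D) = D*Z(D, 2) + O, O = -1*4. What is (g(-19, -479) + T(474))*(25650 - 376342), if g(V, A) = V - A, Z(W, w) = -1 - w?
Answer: -984041752/3 ≈ -3.2801e+8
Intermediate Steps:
O = -4
T(D) = 4/3 + D (T(D) = -(D*(-1 - 1*2) - 4)/3 = -(D*(-1 - 2) - 4)/3 = -(D*(-3) - 4)/3 = -(-3*D - 4)/3 = -(-4 - 3*D)/3 = 4/3 + D)
(g(-19, -479) + T(474))*(25650 - 376342) = ((-19 - 1*(-479)) + (4/3 + 474))*(25650 - 376342) = ((-19 + 479) + 1426/3)*(-350692) = (460 + 1426/3)*(-350692) = (2806/3)*(-350692) = -984041752/3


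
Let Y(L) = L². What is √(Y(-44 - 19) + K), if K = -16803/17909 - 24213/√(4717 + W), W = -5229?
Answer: √(81451871895168 + 15531781439706*I*√2)/143272 ≈ 63.553 + 8.4188*I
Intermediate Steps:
K = -16803/17909 + 24213*I*√2/32 (K = -16803/17909 - 24213/√(4717 - 5229) = -16803*1/17909 - 24213*(-I*√2/32) = -16803/17909 - 24213*(-I*√2/32) = -16803/17909 - (-24213)*I*√2/32 = -16803/17909 + 24213*I*√2/32 ≈ -0.93824 + 1070.1*I)
√(Y(-44 - 19) + K) = √((-44 - 19)² + (-16803/17909 + 24213*I*√2/32)) = √((-63)² + (-16803/17909 + 24213*I*√2/32)) = √(3969 + (-16803/17909 + 24213*I*√2/32)) = √(71064018/17909 + 24213*I*√2/32)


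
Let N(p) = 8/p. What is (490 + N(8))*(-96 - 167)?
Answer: -129133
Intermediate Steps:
(490 + N(8))*(-96 - 167) = (490 + 8/8)*(-96 - 167) = (490 + 8*(⅛))*(-263) = (490 + 1)*(-263) = 491*(-263) = -129133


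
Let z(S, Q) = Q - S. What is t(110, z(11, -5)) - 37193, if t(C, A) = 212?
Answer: -36981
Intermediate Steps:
t(110, z(11, -5)) - 37193 = 212 - 37193 = -36981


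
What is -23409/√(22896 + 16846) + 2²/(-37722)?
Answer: -2/18861 - 23409*√39742/39742 ≈ -117.42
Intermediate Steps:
-23409/√(22896 + 16846) + 2²/(-37722) = -23409*√39742/39742 + 4*(-1/37722) = -23409*√39742/39742 - 2/18861 = -2/18861 - 23409*√39742/39742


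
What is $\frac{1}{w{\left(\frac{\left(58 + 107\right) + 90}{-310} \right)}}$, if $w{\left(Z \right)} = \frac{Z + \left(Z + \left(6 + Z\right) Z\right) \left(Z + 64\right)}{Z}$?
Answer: $\frac{3844}{1504055} \approx 0.0025558$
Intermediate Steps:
$w{\left(Z \right)} = \frac{Z + \left(64 + Z\right) \left(Z + Z \left(6 + Z\right)\right)}{Z}$ ($w{\left(Z \right)} = \frac{Z + \left(Z + Z \left(6 + Z\right)\right) \left(64 + Z\right)}{Z} = \frac{Z + \left(64 + Z\right) \left(Z + Z \left(6 + Z\right)\right)}{Z}$)
$\frac{1}{w{\left(\frac{\left(58 + 107\right) + 90}{-310} \right)}} = \frac{1}{449 + \left(\frac{\left(58 + 107\right) + 90}{-310}\right)^{2} + 71 \frac{\left(58 + 107\right) + 90}{-310}} = \frac{1}{449 + \left(\left(165 + 90\right) \left(- \frac{1}{310}\right)\right)^{2} + 71 \left(165 + 90\right) \left(- \frac{1}{310}\right)} = \frac{1}{449 + \left(255 \left(- \frac{1}{310}\right)\right)^{2} + 71 \cdot 255 \left(- \frac{1}{310}\right)} = \frac{1}{449 + \left(- \frac{51}{62}\right)^{2} + 71 \left(- \frac{51}{62}\right)} = \frac{1}{449 + \frac{2601}{3844} - \frac{3621}{62}} = \frac{1}{\frac{1504055}{3844}} = \frac{3844}{1504055}$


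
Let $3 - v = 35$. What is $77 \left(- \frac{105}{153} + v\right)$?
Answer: $- \frac{128359}{51} \approx -2516.8$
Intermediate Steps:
$v = -32$ ($v = 3 - 35 = -32$)
$77 \left(- \frac{105}{153} + v\right) = 77 \left(- \frac{105}{153} - 32\right) = 77 \left(\left(-105\right) \frac{1}{153} - 32\right) = 77 \left(- \frac{35}{51} - 32\right) = 77 \left(- \frac{1667}{51}\right) = - \frac{128359}{51}$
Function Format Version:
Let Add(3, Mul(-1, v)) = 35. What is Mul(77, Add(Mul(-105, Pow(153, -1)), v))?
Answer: Rational(-128359, 51) ≈ -2516.8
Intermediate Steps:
v = -32 (v = Add(3, Mul(-1, 35)) = Add(3, -35) = -32)
Mul(77, Add(Mul(-105, Pow(153, -1)), v)) = Mul(77, Add(Mul(-105, Pow(153, -1)), -32)) = Mul(77, Add(Mul(-105, Rational(1, 153)), -32)) = Mul(77, Add(Rational(-35, 51), -32)) = Mul(77, Rational(-1667, 51)) = Rational(-128359, 51)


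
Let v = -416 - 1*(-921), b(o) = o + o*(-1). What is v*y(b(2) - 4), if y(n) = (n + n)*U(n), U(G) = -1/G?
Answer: -1010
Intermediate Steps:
b(o) = 0 (b(o) = o - o = 0)
v = 505 (v = -416 + 921 = 505)
y(n) = -2 (y(n) = (n + n)*(-1/n) = (2*n)*(-1/n) = -2)
v*y(b(2) - 4) = 505*(-2) = -1010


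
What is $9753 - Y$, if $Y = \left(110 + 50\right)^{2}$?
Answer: $-15847$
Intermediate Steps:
$Y = 25600$ ($Y = 160^{2} = 25600$)
$9753 - Y = 9753 - 25600 = -15847$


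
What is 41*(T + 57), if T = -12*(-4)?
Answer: 4305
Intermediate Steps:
T = 48
41*(T + 57) = 41*(48 + 57) = 41*105 = 4305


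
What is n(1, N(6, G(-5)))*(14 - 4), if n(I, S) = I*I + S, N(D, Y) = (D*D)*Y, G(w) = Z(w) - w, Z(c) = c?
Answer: 10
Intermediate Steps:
G(w) = 0 (G(w) = w - w = 0)
N(D, Y) = Y*D² (N(D, Y) = D²*Y = Y*D²)
n(I, S) = S + I² (n(I, S) = I² + S = S + I²)
n(1, N(6, G(-5)))*(14 - 4) = (0*6² + 1²)*(14 - 4) = (0*36 + 1)*10 = (0 + 1)*10 = 1*10 = 10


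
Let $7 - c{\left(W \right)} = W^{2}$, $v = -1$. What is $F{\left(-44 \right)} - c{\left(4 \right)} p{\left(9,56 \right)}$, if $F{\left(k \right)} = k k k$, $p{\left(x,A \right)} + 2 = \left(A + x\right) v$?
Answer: $-85787$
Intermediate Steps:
$c{\left(W \right)} = 7 - W^{2}$
$p{\left(x,A \right)} = -2 - A - x$ ($p{\left(x,A \right)} = -2 + \left(A + x\right) \left(-1\right) = -2 - \left(A + x\right) = -2 - A - x$)
$F{\left(k \right)} = k^{3}$ ($F{\left(k \right)} = k^{2} k = k^{3}$)
$F{\left(-44 \right)} - c{\left(4 \right)} p{\left(9,56 \right)} = \left(-44\right)^{3} - \left(7 - 4^{2}\right) \left(-2 - 56 - 9\right) = -85184 - \left(7 - 16\right) \left(-2 - 56 - 9\right) = -85184 - \left(7 - 16\right) \left(-67\right) = -85184 - \left(-9\right) \left(-67\right) = -85184 - 603 = -85787$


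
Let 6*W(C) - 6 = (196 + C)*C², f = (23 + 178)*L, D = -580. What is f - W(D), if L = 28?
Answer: 21535227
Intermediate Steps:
f = 5628 (f = (23 + 178)*28 = 201*28 = 5628)
W(C) = 1 + C²*(196 + C)/6 (W(C) = 1 + ((196 + C)*C²)/6 = 1 + (C²*(196 + C))/6 = 1 + C²*(196 + C)/6)
f - W(D) = 5628 - (1 + (⅙)*(-580)³ + (98/3)*(-580)²) = 5628 - (1 + (⅙)*(-195112000) + (98/3)*336400) = 5628 - (1 - 97556000/3 + 32967200/3) = 5628 - 1*(-21529599) = 5628 + 21529599 = 21535227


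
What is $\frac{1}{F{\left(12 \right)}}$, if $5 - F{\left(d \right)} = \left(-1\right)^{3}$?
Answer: $\frac{1}{6} \approx 0.16667$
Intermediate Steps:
$F{\left(d \right)} = 6$ ($F{\left(d \right)} = 5 - \left(-1\right)^{3} = 5 - -1 = 5 + 1 = 6$)
$\frac{1}{F{\left(12 \right)}} = \frac{1}{6}$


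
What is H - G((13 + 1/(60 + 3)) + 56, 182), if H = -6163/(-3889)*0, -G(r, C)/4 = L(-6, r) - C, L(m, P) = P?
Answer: -28472/63 ≈ -451.94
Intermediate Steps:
G(r, C) = -4*r + 4*C (G(r, C) = -4*(r - C) = -4*r + 4*C)
H = 0 (H = -6163*(-1/3889)*0 = (6163/3889)*0 = 0)
H - G((13 + 1/(60 + 3)) + 56, 182) = 0 - (-4*((13 + 1/(60 + 3)) + 56) + 4*182) = 0 - (-4*((13 + 1/63) + 56) + 728) = 0 - (-4*(820/63 + 56) + 728) = 0 - (-4*4348/63 + 728) = 0 - (-17392/63 + 728) = 0 - 1*28472/63 = 0 - 28472/63 = -28472/63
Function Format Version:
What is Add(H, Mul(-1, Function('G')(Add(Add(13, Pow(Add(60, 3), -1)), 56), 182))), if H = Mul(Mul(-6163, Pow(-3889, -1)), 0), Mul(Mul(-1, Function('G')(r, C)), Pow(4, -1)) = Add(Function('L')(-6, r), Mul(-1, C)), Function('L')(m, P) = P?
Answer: Rational(-28472, 63) ≈ -451.94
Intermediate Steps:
Function('G')(r, C) = Add(Mul(-4, r), Mul(4, C)) (Function('G')(r, C) = Mul(-4, Add(r, Mul(-1, C))) = Add(Mul(-4, r), Mul(4, C)))
H = 0 (H = Mul(Mul(-6163, Rational(-1, 3889)), 0) = Mul(Rational(6163, 3889), 0) = 0)
Add(H, Mul(-1, Function('G')(Add(Add(13, Pow(Add(60, 3), -1)), 56), 182))) = Add(0, Mul(-1, Add(Mul(-4, Add(Add(13, Pow(Add(60, 3), -1)), 56)), Mul(4, 182)))) = Add(0, Mul(-1, Add(Mul(-4, Add(Add(13, Pow(63, -1)), 56)), 728))) = Add(0, Mul(-1, Add(Mul(-4, Add(Add(13, Rational(1, 63)), 56)), 728))) = Add(0, Mul(-1, Add(Mul(-4, Add(Rational(820, 63), 56)), 728))) = Add(0, Mul(-1, Add(Mul(-4, Rational(4348, 63)), 728))) = Add(0, Mul(-1, Add(Rational(-17392, 63), 728))) = Add(0, Mul(-1, Rational(28472, 63))) = Add(0, Rational(-28472, 63)) = Rational(-28472, 63)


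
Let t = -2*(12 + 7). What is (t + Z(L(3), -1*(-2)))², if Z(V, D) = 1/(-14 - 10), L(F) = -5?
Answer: 833569/576 ≈ 1447.2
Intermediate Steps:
Z(V, D) = -1/24 (Z(V, D) = 1/(-24) = -1/24)
t = -38 (t = -2*19 = -38)
(t + Z(L(3), -1*(-2)))² = (-38 - 1/24)² = (-913/24)² = 833569/576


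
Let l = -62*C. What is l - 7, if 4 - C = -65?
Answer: -4285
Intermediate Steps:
C = 69 (C = 4 - 1*(-65) = 4 + 65 = 69)
l = -4278 (l = -62*69 = -4278)
l - 7 = -4278 - 7 = -4285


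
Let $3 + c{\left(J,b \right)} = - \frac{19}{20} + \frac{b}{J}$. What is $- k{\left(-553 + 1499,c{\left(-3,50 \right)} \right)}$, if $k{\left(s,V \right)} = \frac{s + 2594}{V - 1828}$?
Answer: $\frac{212400}{110917} \approx 1.9149$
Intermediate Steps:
$c{\left(J,b \right)} = - \frac{79}{20} + \frac{b}{J}$ ($c{\left(J,b \right)} = -3 + \left(- \frac{19}{20} + \frac{b}{J}\right) = -3 + \left(\left(-19\right) \frac{1}{20} + \frac{b}{J}\right) = -3 - \left(\frac{19}{20} - \frac{b}{J}\right) = - \frac{79}{20} + \frac{b}{J}$)
$k{\left(s,V \right)} = \frac{2594 + s}{-1828 + V}$
$- k{\left(-553 + 1499,c{\left(-3,50 \right)} \right)} = - \frac{2594 + \left(-553 + 1499\right)}{-1828 + \left(- \frac{79}{20} + \frac{50}{-3}\right)} = - \frac{2594 + 946}{-1828 + \left(- \frac{79}{20} + 50 \left(- \frac{1}{3}\right)\right)} = - \frac{3540}{-1828 - \frac{1237}{60}} = - \frac{3540}{- \frac{110917}{60}} = - \frac{\left(-60\right) 3540}{110917} = \left(-1\right) \left(- \frac{212400}{110917}\right) = \frac{212400}{110917}$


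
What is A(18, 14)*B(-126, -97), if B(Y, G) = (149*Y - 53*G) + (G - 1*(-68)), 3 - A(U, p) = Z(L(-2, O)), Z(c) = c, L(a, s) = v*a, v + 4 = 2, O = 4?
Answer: 13662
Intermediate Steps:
v = -2 (v = -4 + 2 = -2)
L(a, s) = -2*a
A(U, p) = -1 (A(U, p) = 3 - (-2)*(-2) = 3 - 1*4 = 3 - 4 = -1)
B(Y, G) = 68 - 52*G + 149*Y (B(Y, G) = (-53*G + 149*Y) + (G + 68) = (-53*G + 149*Y) + (68 + G) = 68 - 52*G + 149*Y)
A(18, 14)*B(-126, -97) = -(68 - 52*(-97) + 149*(-126)) = -(68 + 5044 - 18774) = -1*(-13662) = 13662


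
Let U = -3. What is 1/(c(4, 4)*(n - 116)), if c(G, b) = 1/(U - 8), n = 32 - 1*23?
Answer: 11/107 ≈ 0.10280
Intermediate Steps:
n = 9 (n = 32 - 23 = 9)
c(G, b) = -1/11 (c(G, b) = 1/(-3 - 8) = 1/(-11) = -1/11)
1/(c(4, 4)*(n - 116)) = 1/(-(9 - 116)/11) = 1/(-1/11*(-107)) = 1/(107/11) = 11/107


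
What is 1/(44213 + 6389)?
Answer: 1/50602 ≈ 1.9762e-5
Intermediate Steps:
1/(44213 + 6389) = 1/50602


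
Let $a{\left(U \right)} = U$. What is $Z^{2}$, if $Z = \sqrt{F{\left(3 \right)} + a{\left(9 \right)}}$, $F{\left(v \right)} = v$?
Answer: $12$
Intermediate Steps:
$Z = 2 \sqrt{3}$ ($Z = \sqrt{3 + 9} = \sqrt{12} = 2 \sqrt{3} \approx 3.4641$)
$Z^{2} = \left(2 \sqrt{3}\right)^{2} = 12$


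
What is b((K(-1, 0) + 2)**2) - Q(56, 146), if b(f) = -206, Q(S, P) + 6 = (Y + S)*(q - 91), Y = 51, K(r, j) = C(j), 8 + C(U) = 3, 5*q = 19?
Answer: 45652/5 ≈ 9130.4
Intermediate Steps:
q = 19/5 (q = (1/5)*19 = 19/5 ≈ 3.8000)
C(U) = -5 (C(U) = -8 + 3 = -5)
K(r, j) = -5
Q(S, P) = -22266/5 - 436*S/5 (Q(S, P) = -6 + (51 + S)*(19/5 - 91) = -6 + (51 + S)*(-436/5) = -6 + (-22236/5 - 436*S/5) = -22266/5 - 436*S/5)
b((K(-1, 0) + 2)**2) - Q(56, 146) = -206 - (-22266/5 - 436/5*56) = -206 - (-22266/5 - 24416/5) = -206 - 1*(-46682/5) = -206 + 46682/5 = 45652/5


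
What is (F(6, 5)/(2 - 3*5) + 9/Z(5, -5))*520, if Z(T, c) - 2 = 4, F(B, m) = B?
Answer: 540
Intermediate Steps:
Z(T, c) = 6 (Z(T, c) = 2 + 4 = 6)
(F(6, 5)/(2 - 3*5) + 9/Z(5, -5))*520 = (6/(2 - 3*5) + 9/6)*520 = (6/(2 - 15) + 9*(⅙))*520 = (6/(-13) + 3/2)*520 = (6*(-1/13) + 3/2)*520 = (-6/13 + 3/2)*520 = (27/26)*520 = 540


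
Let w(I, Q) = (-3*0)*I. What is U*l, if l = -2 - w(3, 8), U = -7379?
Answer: 14758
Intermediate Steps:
w(I, Q) = 0 (w(I, Q) = 0*I = 0)
l = -2 (l = -2 - 1*0 = -2 + 0 = -2)
U*l = -7379*(-2) = 14758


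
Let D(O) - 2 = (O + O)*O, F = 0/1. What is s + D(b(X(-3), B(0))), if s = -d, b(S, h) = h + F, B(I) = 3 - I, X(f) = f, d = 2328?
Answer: -2308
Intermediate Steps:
F = 0 (F = 0*1 = 0)
b(S, h) = h (b(S, h) = h + 0 = h)
D(O) = 2 + 2*O² (D(O) = 2 + (O + O)*O = 2 + (2*O)*O = 2 + 2*O²)
s = -2328 (s = -1*2328 = -2328)
s + D(b(X(-3), B(0))) = -2328 + (2 + 2*(3 - 1*0)²) = -2328 + (2 + 2*(3 + 0)²) = -2328 + (2 + 2*3²) = -2328 + (2 + 2*9) = -2328 + (2 + 18) = -2328 + 20 = -2308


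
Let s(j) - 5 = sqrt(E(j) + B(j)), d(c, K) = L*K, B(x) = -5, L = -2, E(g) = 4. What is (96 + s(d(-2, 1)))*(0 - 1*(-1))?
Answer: 101 + I ≈ 101.0 + 1.0*I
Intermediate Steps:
d(c, K) = -2*K
s(j) = 5 + I (s(j) = 5 + sqrt(4 - 5) = 5 + sqrt(-1) = 5 + I)
(96 + s(d(-2, 1)))*(0 - 1*(-1)) = (96 + (5 + I))*(0 - 1*(-1)) = (101 + I)*(0 + 1) = (101 + I)*1 = 101 + I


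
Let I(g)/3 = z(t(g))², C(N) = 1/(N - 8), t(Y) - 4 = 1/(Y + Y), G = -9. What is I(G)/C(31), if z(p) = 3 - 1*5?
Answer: 276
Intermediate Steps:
t(Y) = 4 + 1/(2*Y) (t(Y) = 4 + 1/(Y + Y) = 4 + 1/(2*Y))
z(p) = -2 (z(p) = 3 - 5 = -2)
C(N) = 1/(-8 + N)
I(g) = 12 (I(g) = 3*(-2)² = 3*4 = 12)
I(G)/C(31) = 12/(1/(-8 + 31)) = 12/(1/23) = 12*23 = 276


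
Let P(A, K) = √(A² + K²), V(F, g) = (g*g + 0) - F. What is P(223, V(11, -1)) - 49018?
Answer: -49018 + √49829 ≈ -48795.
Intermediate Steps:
V(F, g) = g² - F (V(F, g) = (g² + 0) - F = g² - F)
P(223, V(11, -1)) - 49018 = √(223² + ((-1)² - 1*11)²) - 49018 = √(49729 + (1 - 11)²) - 49018 = √(49729 + (-10)²) - 49018 = √(49729 + 100) - 49018 = √49829 - 49018 = -49018 + √49829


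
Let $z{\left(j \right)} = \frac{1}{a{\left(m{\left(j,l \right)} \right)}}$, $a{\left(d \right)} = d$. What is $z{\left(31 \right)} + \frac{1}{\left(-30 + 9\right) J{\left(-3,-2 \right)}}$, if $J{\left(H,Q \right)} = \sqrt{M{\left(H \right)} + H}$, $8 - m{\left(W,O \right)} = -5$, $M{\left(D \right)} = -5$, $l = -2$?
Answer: $\frac{1}{13} + \frac{i \sqrt{2}}{84} \approx 0.076923 + 0.016836 i$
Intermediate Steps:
$m{\left(W,O \right)} = 13$ ($m{\left(W,O \right)} = 8 - -5 = 8 + 5 = 13$)
$J{\left(H,Q \right)} = \sqrt{-5 + H}$
$z{\left(j \right)} = \frac{1}{13}$
$z{\left(31 \right)} + \frac{1}{\left(-30 + 9\right) J{\left(-3,-2 \right)}} = \frac{1}{13} + \frac{1}{\left(-30 + 9\right) \sqrt{-5 - 3}} = \frac{1}{13} + \frac{1}{\left(-21\right) \sqrt{-8}} = \frac{1}{13} + \frac{1}{\left(-21\right) 2 i \sqrt{2}} = \frac{1}{13} + \frac{1}{\left(-42\right) i \sqrt{2}} = \frac{1}{13} + \frac{i \sqrt{2}}{84}$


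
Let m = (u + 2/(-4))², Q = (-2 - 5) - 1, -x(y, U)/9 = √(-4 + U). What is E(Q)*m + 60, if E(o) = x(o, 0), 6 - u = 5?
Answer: 60 - 9*I/2 ≈ 60.0 - 4.5*I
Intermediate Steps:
u = 1 (u = 6 - 1*5 = 6 - 5 = 1)
x(y, U) = -9*√(-4 + U)
Q = -8 (Q = -7 - 1 = -8)
m = ¼ (m = (1 + 2/(-4))² = (1 + 2*(-¼))² = (1 - ½)² = (½)² = ¼ ≈ 0.25000)
E(o) = -18*I (E(o) = -9*√(-4 + 0) = -18*I)
E(Q)*m + 60 = -18*I*(¼) + 60 = -9*I/2 + 60 = 60 - 9*I/2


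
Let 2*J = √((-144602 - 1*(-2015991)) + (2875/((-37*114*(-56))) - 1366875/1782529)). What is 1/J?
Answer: 8*√423165494627431756691923929/112563364021162189 ≈ 0.0014620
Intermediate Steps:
J = √423165494627431756691923929/30074829288 (J = √((-144602 - 1*(-2015991)) + (2875/((-37*114*(-56))) - 1366875/1782529))/2 = √((-144602 + 2015991) + (2875/((-4218*(-56))) - 1366875*1/1782529))/2 = √(1871389 + (2875/236208 - 1366875/1782529))/2 = √(1871389 - 45391719875/60149658576)/2 = √(112563364021162189/60149658576)/2 = (√423165494627431756691923929/15037414644)/2 = √423165494627431756691923929/30074829288 ≈ 683.99)
1/J = 1/(√423165494627431756691923929/30074829288) = 8*√423165494627431756691923929/112563364021162189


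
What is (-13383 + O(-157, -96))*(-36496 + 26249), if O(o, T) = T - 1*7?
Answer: 138191042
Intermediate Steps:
O(o, T) = -7 + T (O(o, T) = T - 7 = -7 + T)
(-13383 + O(-157, -96))*(-36496 + 26249) = (-13383 + (-7 - 96))*(-36496 + 26249) = (-13383 - 103)*(-10247) = -13486*(-10247) = 138191042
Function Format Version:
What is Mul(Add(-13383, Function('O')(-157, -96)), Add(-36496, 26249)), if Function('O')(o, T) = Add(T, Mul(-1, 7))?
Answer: 138191042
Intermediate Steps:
Function('O')(o, T) = Add(-7, T) (Function('O')(o, T) = Add(T, -7) = Add(-7, T))
Mul(Add(-13383, Function('O')(-157, -96)), Add(-36496, 26249)) = Mul(Add(-13383, Add(-7, -96)), Add(-36496, 26249)) = Mul(Add(-13383, -103), -10247) = Mul(-13486, -10247) = 138191042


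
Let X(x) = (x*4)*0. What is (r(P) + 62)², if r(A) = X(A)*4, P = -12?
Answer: 3844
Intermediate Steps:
X(x) = 0 (X(x) = (4*x)*0 = 0)
r(A) = 0 (r(A) = 0*4 = 0)
(r(P) + 62)² = (0 + 62)² = 62² = 3844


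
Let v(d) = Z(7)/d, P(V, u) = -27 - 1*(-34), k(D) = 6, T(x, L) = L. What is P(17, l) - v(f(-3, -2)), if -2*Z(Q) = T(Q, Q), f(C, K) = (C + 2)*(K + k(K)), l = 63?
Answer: 49/8 ≈ 6.1250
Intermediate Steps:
f(C, K) = (2 + C)*(6 + K) (f(C, K) = (C + 2)*(K + 6) = (2 + C)*(6 + K))
Z(Q) = -Q/2
P(V, u) = 7 (P(V, u) = -27 + 34 = 7)
v(d) = -7/(2*d) (v(d) = (-1/2*7)/d = -7/(2*d))
P(17, l) - v(f(-3, -2)) = 7 - (-7)/(2*(12 + 2*(-2) + 6*(-3) - 3*(-2))) = 7 - (-7)/(2*(12 - 4 - 18 + 6)) = 7 - (-7)/(2*(-4)) = 7 - (-7)*(-1)/(2*4) = 7 - 1*7/8 = 7 - 7/8 = 49/8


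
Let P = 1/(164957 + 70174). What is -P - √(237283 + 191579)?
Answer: -1/235131 - √428862 ≈ -654.88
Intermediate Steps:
P = 1/235131 ≈ 4.2530e-6
-P - √(237283 + 191579) = -1*1/235131 - √(237283 + 191579) = -1/235131 - √428862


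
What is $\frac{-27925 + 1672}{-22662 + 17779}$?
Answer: $\frac{26253}{4883} \approx 5.3764$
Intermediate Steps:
$\frac{-27925 + 1672}{-22662 + 17779} = - \frac{26253}{-4883} = \left(-26253\right) \left(- \frac{1}{4883}\right) = \frac{26253}{4883}$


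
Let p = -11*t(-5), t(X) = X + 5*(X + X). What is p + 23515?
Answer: 24120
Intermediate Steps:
t(X) = 11*X (t(X) = X + 5*(2*X) = X + 10*X = 11*X)
p = 605 (p = -121*(-5) = -11*(-55) = 605)
p + 23515 = 605 + 23515 = 24120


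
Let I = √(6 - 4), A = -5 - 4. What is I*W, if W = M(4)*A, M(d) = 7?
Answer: -63*√2 ≈ -89.095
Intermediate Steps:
A = -9
W = -63 (W = 7*(-9) = -63)
I = √2 ≈ 1.4142
I*W = √2*(-63) = -63*√2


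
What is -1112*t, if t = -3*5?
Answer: 16680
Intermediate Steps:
t = -15
-1112*t = -1112*(-15) = 16680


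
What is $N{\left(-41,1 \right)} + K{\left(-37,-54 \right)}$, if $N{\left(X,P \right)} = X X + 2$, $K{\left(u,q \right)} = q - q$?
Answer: $1683$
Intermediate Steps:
$K{\left(u,q \right)} = 0$
$N{\left(X,P \right)} = 2 + X^{2}$ ($N{\left(X,P \right)} = X^{2} + 2 = 2 + X^{2}$)
$N{\left(-41,1 \right)} + K{\left(-37,-54 \right)} = \left(2 + \left(-41\right)^{2}\right) + 0 = \left(2 + 1681\right) + 0 = 1683 + 0 = 1683$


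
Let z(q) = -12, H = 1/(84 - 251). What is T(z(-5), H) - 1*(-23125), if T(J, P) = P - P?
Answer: 23125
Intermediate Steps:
H = -1/167 (H = 1/(-167) = -1/167 ≈ -0.0059880)
T(J, P) = 0
T(z(-5), H) - 1*(-23125) = 0 - 1*(-23125) = 0 + 23125 = 23125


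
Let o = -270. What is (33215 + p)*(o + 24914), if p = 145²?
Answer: 1336690560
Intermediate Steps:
p = 21025
(33215 + p)*(o + 24914) = (33215 + 21025)*(-270 + 24914) = 54240*24644 = 1336690560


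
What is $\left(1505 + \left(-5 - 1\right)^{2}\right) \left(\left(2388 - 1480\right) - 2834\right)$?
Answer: $-2967966$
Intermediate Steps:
$\left(1505 + \left(-5 - 1\right)^{2}\right) \left(\left(2388 - 1480\right) - 2834\right) = \left(1505 + \left(-6\right)^{2}\right) \left(908 - 2834\right) = \left(1505 + 36\right) \left(-1926\right) = 1541 \left(-1926\right) = -2967966$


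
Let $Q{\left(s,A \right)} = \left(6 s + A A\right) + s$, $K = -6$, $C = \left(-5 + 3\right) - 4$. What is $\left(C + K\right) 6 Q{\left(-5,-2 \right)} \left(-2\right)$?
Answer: $-4464$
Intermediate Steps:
$C = -6$ ($C = -2 - 4 = -6$)
$Q{\left(s,A \right)} = A^{2} + 7 s$ ($Q{\left(s,A \right)} = \left(6 s + A^{2}\right) + s = \left(A^{2} + 6 s\right) + s = A^{2} + 7 s$)
$\left(C + K\right) 6 Q{\left(-5,-2 \right)} \left(-2\right) = \left(-6 - 6\right) 6 \left(\left(-2\right)^{2} + 7 \left(-5\right)\right) \left(-2\right) = - 12 \cdot 6 \left(4 - 35\right) \left(-2\right) = - 12 \cdot 6 \left(-31\right) \left(-2\right) = - 12 \left(\left(-186\right) \left(-2\right)\right) = \left(-12\right) 372 = -4464$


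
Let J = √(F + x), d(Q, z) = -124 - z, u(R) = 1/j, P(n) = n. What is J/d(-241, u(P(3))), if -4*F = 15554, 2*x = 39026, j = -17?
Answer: -17*√62498/4214 ≈ -1.0085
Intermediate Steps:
u(R) = -1/17 (u(R) = 1/(-17) = -1/17)
x = 19513 (x = (½)*39026 = 19513)
F = -7777/2 (F = -¼*15554 = -7777/2 ≈ -3888.5)
J = √62498/2 (J = √(-7777/2 + 19513) = √(31249/2) = √62498/2 ≈ 125.00)
J/d(-241, u(P(3))) = (√62498/2)/(-124 - 1*(-1/17)) = (√62498/2)/(-124 + 1/17) = (√62498/2)/(-2107/17) = (√62498/2)*(-17/2107) = -17*√62498/4214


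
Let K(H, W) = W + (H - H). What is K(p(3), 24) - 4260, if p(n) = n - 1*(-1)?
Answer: -4236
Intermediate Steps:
p(n) = 1 + n (p(n) = n + 1 = 1 + n)
K(H, W) = W (K(H, W) = W + 0 = W)
K(p(3), 24) - 4260 = 24 - 4260 = -4236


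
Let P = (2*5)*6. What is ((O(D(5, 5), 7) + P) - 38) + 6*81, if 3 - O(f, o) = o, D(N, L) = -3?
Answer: 504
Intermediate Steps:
P = 60 (P = 10*6 = 60)
O(f, o) = 3 - o
((O(D(5, 5), 7) + P) - 38) + 6*81 = (((3 - 1*7) + 60) - 38) + 6*81 = (((3 - 7) + 60) - 38) + 486 = ((-4 + 60) - 38) + 486 = (56 - 38) + 486 = 18 + 486 = 504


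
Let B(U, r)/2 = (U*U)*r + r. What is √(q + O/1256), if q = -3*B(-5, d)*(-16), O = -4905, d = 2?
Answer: √1967224758/628 ≈ 70.626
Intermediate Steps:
B(U, r) = 2*r + 2*r*U² (B(U, r) = 2*((U*U)*r + r) = 2*(U²*r + r) = 2*(r*U² + r) = 2*(r + r*U²) = 2*r + 2*r*U²)
q = 4992 (q = -6*2*(1 + (-5)²)*(-16) = -6*2*(1 + 25)*(-16) = -6*2*26*(-16) = -3*104*(-16) = -312*(-16) = 4992)
√(q + O/1256) = √(4992 - 4905/1256) = √(6265047/1256) = √1967224758/628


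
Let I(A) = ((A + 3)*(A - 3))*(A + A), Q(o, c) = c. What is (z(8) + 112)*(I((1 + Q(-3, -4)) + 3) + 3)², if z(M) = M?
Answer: 1080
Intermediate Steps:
I(A) = 2*A*(-3 + A)*(3 + A) (I(A) = ((3 + A)*(-3 + A))*(2*A) = ((-3 + A)*(3 + A))*(2*A) = 2*A*(-3 + A)*(3 + A))
(z(8) + 112)*(I((1 + Q(-3, -4)) + 3) + 3)² = (8 + 112)*(2*((1 - 4) + 3)*(-9 + ((1 - 4) + 3)²) + 3)² = 120*(2*(-3 + 3)*(-9 + (-3 + 3)²) + 3)² = 120*(2*0*(-9 + 0²) + 3)² = 120*(2*0*(-9 + 0) + 3)² = 120*(2*0*(-9) + 3)² = 120*(0 + 3)² = 120*3² = 120*9 = 1080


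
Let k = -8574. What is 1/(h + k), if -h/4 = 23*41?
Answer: -1/12346 ≈ -8.0998e-5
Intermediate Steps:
h = -3772 (h = -92*41 = -4*943 = -3772)
1/(h + k) = 1/(-3772 - 8574) = 1/(-12346) = -1/12346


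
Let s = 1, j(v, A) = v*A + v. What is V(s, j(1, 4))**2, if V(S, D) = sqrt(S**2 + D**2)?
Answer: 26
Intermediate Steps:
j(v, A) = v + A*v (j(v, A) = A*v + v = v + A*v)
V(S, D) = sqrt(D**2 + S**2)
V(s, j(1, 4))**2 = (sqrt((1*(1 + 4))**2 + 1**2))**2 = (sqrt((1*5)**2 + 1))**2 = (sqrt(5**2 + 1))**2 = (sqrt(25 + 1))**2 = (sqrt(26))**2 = 26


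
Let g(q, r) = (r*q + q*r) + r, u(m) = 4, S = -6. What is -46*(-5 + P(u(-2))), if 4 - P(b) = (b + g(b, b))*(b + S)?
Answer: -3634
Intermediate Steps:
g(q, r) = r + 2*q*r (g(q, r) = (q*r + q*r) + r = 2*q*r + r = r + 2*q*r)
P(b) = 4 - (-6 + b)*(b + b*(1 + 2*b)) (P(b) = 4 - (b + b*(1 + 2*b))*(b - 6) = 4 - (b + b*(1 + 2*b))*(-6 + b) = 4 - (-6 + b)*(b + b*(1 + 2*b)))
-46*(-5 + P(u(-2))) = -46*(-5 + (4 - 2*4³ + 10*4² + 12*4)) = -46*(-5 + (4 - 2*64 + 10*16 + 48)) = -46*(-5 + (4 - 128 + 160 + 48)) = -46*(-5 + 84) = -46*79 = -3634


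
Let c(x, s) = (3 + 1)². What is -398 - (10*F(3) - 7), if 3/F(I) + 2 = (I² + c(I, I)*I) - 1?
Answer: -3524/9 ≈ -391.56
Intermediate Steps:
c(x, s) = 16 (c(x, s) = 4² = 16)
F(I) = 3/(-3 + I² + 16*I) (F(I) = 3/(-2 + ((I² + 16*I) - 1)) = 3/(-2 + (-1 + I² + 16*I)) = 3/(-3 + I² + 16*I))
-398 - (10*F(3) - 7) = -398 - (10*(3/(-3 + 3² + 16*3)) - 7) = -398 - (10*(3/(-3 + 9 + 48)) - 7) = -398 - (10*(3/54) - 7) = -398 - (10*(3*(1/54)) - 7) = -398 - (10*(1/18) - 7) = -398 - (5/9 - 7) = -398 - 1*(-58/9) = -398 + 58/9 = -3524/9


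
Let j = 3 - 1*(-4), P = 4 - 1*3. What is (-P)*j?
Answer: -7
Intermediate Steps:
P = 1 (P = 4 - 3 = 1)
j = 7 (j = 3 + 4 = 7)
(-P)*j = -1*1*7 = -1*7 = -7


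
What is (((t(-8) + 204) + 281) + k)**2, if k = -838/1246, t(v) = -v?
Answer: 94077158400/388129 ≈ 2.4239e+5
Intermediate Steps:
k = -419/623 (k = -838*1/1246 = -419/623 ≈ -0.67255)
(((t(-8) + 204) + 281) + k)**2 = (((-1*(-8) + 204) + 281) - 419/623)**2 = (((8 + 204) + 281) - 419/623)**2 = ((212 + 281) - 419/623)**2 = (493 - 419/623)**2 = (306720/623)**2 = 94077158400/388129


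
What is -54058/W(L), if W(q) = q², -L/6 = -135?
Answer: -27029/328050 ≈ -0.082393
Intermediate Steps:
L = 810 (L = -6*(-135) = 810)
-54058/W(L) = -54058/(810²) = -54058/656100 = -1*27029/328050 = -27029/328050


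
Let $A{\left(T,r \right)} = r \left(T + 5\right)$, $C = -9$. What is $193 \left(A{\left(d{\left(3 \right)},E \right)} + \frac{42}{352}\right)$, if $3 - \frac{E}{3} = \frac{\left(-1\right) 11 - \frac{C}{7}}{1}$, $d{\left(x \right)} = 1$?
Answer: $\frac{54445107}{1232} \approx 44192.0$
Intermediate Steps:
$E = \frac{267}{7}$ ($E = 9 - 3 \frac{\left(-1\right) 11 - - \frac{9}{7}}{1} = 9 - 3 \left(-11 - \left(-9\right) \frac{1}{7}\right) 1 = 9 - 3 \left(-11 - - \frac{9}{7}\right) 1 = 9 - 3 \left(-11 + \frac{9}{7}\right) 1 = 9 - 3 \left(\left(- \frac{68}{7}\right) 1\right) = 9 - - \frac{204}{7} = 9 + \frac{204}{7} = \frac{267}{7} \approx 38.143$)
$A{\left(T,r \right)} = r \left(5 + T\right)$
$193 \left(A{\left(d{\left(3 \right)},E \right)} + \frac{42}{352}\right) = 193 \left(\frac{267 \left(5 + 1\right)}{7} + \frac{42}{352}\right) = 193 \left(\frac{267}{7} \cdot 6 + 42 \cdot \frac{1}{352}\right) = 193 \left(\frac{1602}{7} + \frac{21}{176}\right) = 193 \cdot \frac{282099}{1232} = \frac{54445107}{1232}$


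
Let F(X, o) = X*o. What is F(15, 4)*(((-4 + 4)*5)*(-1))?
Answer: 0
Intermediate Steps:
F(15, 4)*(((-4 + 4)*5)*(-1)) = (15*4)*(((-4 + 4)*5)*(-1)) = 60*((0*5)*(-1)) = 60*(0*(-1)) = 60*0 = 0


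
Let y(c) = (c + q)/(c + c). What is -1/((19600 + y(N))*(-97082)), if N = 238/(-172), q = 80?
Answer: 119/226105871099 ≈ 5.2630e-10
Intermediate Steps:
N = -119/86 (N = 238*(-1/172) = -119/86 ≈ -1.3837)
y(c) = (80 + c)/(2*c) (y(c) = (c + 80)/(c + c) = (80 + c)/((2*c)) = (80 + c)*(1/(2*c)) = (80 + c)/(2*c))
-1/((19600 + y(N))*(-97082)) = -1/((19600 + (80 - 119/86)/(2*(-119/86)))*(-97082)) = -(-1)/((19600 + (1/2)*(-86/119)*(6761/86))*97082) = -(-1)/((19600 - 6761/238)*97082) = -(-1)/(4658039/238*97082) = -238*(-1)/(4658039*97082) = -1*(-119/226105871099) = 119/226105871099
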